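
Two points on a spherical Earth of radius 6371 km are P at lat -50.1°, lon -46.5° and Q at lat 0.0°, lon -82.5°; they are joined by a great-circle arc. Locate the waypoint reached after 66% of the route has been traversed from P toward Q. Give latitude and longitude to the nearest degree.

≈ lat -18°, lon -73°

Convert each endpoint to a unit vector on the sphere (x = cos φ cos λ, y = cos φ sin λ, z = sin φ).
The central angle between the endpoints is δ = arccos(p₁·p₂) ≈ 1.025 rad (58.7°).
Interpolate at f = 0.66 with slerp weights a = sin((1−f)δ)/sin δ ≈ 0.400, b = sin(fδ)/sin δ ≈ 0.733.
p = a·p₁ + b·p₂ ≈ (0.272, -0.912, -0.307); φ = arcsin(p_z) ≈ -17.85°, λ = atan2(p_y, p_x) ≈ -73.39°.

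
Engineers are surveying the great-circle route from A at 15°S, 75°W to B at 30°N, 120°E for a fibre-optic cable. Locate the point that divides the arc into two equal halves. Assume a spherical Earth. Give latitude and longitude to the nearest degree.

Convert each endpoint to a unit vector on the sphere (x = cos φ cos λ, y = cos φ sin λ, z = sin φ).
The central angle between the endpoints is δ = arccos(p₁·p₂) ≈ 2.786 rad (159.6°).
Interpolate at f = 1/2 with slerp weights a = sin((1−f)δ)/sin δ ≈ 2.827, b = sin(fδ)/sin δ ≈ 2.827.
p = a·p₁ + b·p₂ ≈ (-0.517, -0.517, 0.682); φ = arcsin(p_z) ≈ 42.98°, λ = atan2(p_y, p_x) ≈ -135.00°.

≈ 43°N, 135°W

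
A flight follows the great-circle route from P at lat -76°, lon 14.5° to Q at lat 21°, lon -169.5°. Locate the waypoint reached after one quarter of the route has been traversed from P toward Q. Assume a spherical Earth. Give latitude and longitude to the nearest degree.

≈ lat -73°, lon -173°

From cos δ = sin φ₁ sin φ₂ + cos φ₁ cos φ₂ cos Δλ, the central angle is δ ≈ 2.181 rad (125.0°).
Interpolate at f = 1/4 with slerp weights a = sin((1−f)δ)/sin δ ≈ 1.218, b = sin(fδ)/sin δ ≈ 0.633.
p = a·p₁ + b·p₂ ≈ (-0.296, -0.034, -0.955); φ = arcsin(p_z) ≈ -72.68°, λ = atan2(p_y, p_x) ≈ -173.46°.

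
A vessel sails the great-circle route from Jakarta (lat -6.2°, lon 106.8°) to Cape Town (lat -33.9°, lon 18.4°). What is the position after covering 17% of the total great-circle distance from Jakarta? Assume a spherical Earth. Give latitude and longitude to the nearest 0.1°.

Convert each endpoint to a unit vector on the sphere (x = cos φ cos λ, y = cos φ sin λ, z = sin φ).
The central angle between the endpoints is δ = arccos(p₁·p₂) ≈ 1.487 rad (85.2°).
Interpolate at f = 0.17 with slerp weights a = sin((1−f)δ)/sin δ ≈ 0.947, b = sin(fδ)/sin δ ≈ 0.251.
p = a·p₁ + b·p₂ ≈ (-0.074, 0.967, -0.242); φ = arcsin(p_z) ≈ -14.02°, λ = atan2(p_y, p_x) ≈ 94.40°.

≈ lat -14.0°, lon 94.4°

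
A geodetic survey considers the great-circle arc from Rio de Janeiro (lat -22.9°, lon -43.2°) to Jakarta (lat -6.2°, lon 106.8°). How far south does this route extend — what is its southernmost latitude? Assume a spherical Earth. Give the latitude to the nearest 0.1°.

≈ -46.1°

The great circle lies in the plane with unit normal n̂ = (p₁ × p₂)/|p₁ × p₂|.
Here n̂_z ≈ +0.694; the vertex latitude is φ_max = arccos|n̂_z| ≈ 46.1°.
Check via Clairaut: cos φ_max = |cos φ₁| · sin C = cos(22.9°)·sin(131.2°) ≈ 0.694, again giving ≈ 46.1°.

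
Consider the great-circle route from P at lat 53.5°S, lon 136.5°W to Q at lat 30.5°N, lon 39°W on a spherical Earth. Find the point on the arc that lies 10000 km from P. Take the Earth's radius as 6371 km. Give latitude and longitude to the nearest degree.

Write both endpoints as unit vectors p₁, p₂ with components (cos φ cos λ, cos φ sin λ, sin φ).
The central angle between the endpoints is δ = arccos(p₁·p₂) ≈ 2.066 rad (118.4°). The total great-circle distance is δ·R ≈ 2.066 × 6371 ≈ 13160 km, so the target fraction is f = 10000/13160 ≈ 0.760.
Interpolate at f ≈ 0.760 with slerp weights a = sin((1−f)δ)/sin δ ≈ 0.541, b = sin(fδ)/sin δ ≈ 1.136.
p = a·p₁ + b·p₂ ≈ (0.528, -0.838, 0.142); φ = arcsin(p_z) ≈ 8.16°, λ = atan2(p_y, p_x) ≈ -57.80°.

≈ lat 8°N, lon 58°W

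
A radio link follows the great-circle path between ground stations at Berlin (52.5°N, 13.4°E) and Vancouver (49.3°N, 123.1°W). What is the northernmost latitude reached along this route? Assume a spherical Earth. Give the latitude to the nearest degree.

The great circle lies in the plane with unit normal n̂ = (p₁ × p₂)/|p₁ × p₂|.
Here n̂_z ≈ -0.288; the vertex latitude is φ_max = arccos|n̂_z| ≈ 73.3°.
Check via Clairaut: cos φ_max = |cos φ₁| · sin C = cos(52.5°)·sin(28.2°) ≈ 0.288, again giving ≈ 73.3°.

≈ 73°N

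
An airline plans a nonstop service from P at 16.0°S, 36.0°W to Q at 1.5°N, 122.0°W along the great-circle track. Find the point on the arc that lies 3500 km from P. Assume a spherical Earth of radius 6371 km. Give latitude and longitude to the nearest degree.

Write both endpoints as unit vectors p₁, p₂ with components (cos φ cos λ, cos φ sin λ, sin φ).
The central angle between the endpoints is δ = arccos(p₁·p₂) ≈ 1.511 rad (86.6°). The total great-circle distance is δ·R ≈ 1.511 × 6371 ≈ 9626 km, so the target fraction is f = 3500/9626 ≈ 0.364.
Interpolate at f ≈ 0.364 with slerp weights a = sin((1−f)δ)/sin δ ≈ 0.822, b = sin(fδ)/sin δ ≈ 0.523.
p = a·p₁ + b·p₂ ≈ (0.362, -0.908, -0.213); φ = arcsin(p_z) ≈ -12.28°, λ = atan2(p_y, p_x) ≈ -68.27°.

≈ 12°S, 68°W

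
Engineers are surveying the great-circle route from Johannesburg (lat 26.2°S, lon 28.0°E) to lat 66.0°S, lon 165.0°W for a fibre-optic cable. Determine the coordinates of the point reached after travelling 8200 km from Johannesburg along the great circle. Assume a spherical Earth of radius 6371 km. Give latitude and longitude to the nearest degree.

≈ lat 79°S, lon 179°W

The haversine formula gives a central angle δ ≈ 1.523 rad (87.3°) between the endpoints. The total great-circle distance is δ·R ≈ 1.523 × 6371 ≈ 9703 km, so the target fraction is f = 8200/9703 ≈ 0.845.
Interpolate at f ≈ 0.845 with slerp weights a = sin((1−f)δ)/sin δ ≈ 0.234, b = sin(fδ)/sin δ ≈ 0.961.
p = a·p₁ + b·p₂ ≈ (-0.192, -0.003, -0.981); φ = arcsin(p_z) ≈ -78.92°, λ = atan2(p_y, p_x) ≈ -179.23°.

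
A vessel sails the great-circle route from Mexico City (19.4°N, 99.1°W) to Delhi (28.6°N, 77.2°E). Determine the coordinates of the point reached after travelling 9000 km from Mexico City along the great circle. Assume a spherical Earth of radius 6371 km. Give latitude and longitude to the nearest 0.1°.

≈ (78.8°N, 58.1°E)

Convert each endpoint to a unit vector on the sphere (x = cos φ cos λ, y = cos φ sin λ, z = sin φ).
The central angle between the endpoints is δ = arccos(p₁·p₂) ≈ 2.302 rad (131.9°). The total great-circle distance is δ·R ≈ 2.302 × 6371 ≈ 14663 km, so the target fraction is f = 9000/14663 ≈ 0.614.
Interpolate at f ≈ 0.614 with slerp weights a = sin((1−f)δ)/sin δ ≈ 1.043, b = sin(fδ)/sin δ ≈ 1.326.
p = a·p₁ + b·p₂ ≈ (0.102, 0.164, 0.981); φ = arcsin(p_z) ≈ 78.83°, λ = atan2(p_y, p_x) ≈ 58.08°.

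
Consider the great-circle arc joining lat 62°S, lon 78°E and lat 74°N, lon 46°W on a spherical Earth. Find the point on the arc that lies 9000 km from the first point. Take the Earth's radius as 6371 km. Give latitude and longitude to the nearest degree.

≈ lat 14°N, lon 41°E

Convert each endpoint to a unit vector on the sphere (x = cos φ cos λ, y = cos φ sin λ, z = sin φ).
The central angle between the endpoints is δ = arccos(p₁·p₂) ≈ 2.742 rad (157.1°). The total great-circle distance is δ·R ≈ 2.742 × 6371 ≈ 17467 km, so the target fraction is f = 9000/17467 ≈ 0.515.
Interpolate at f ≈ 0.515 with slerp weights a = sin((1−f)δ)/sin δ ≈ 2.494, b = sin(fδ)/sin δ ≈ 2.537.
p = a·p₁ + b·p₂ ≈ (0.729, 0.642, 0.236); φ = arcsin(p_z) ≈ 13.67°, λ = atan2(p_y, p_x) ≈ 41.38°.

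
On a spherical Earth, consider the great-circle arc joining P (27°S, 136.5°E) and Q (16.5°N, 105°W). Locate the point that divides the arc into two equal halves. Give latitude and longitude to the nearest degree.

≈ (10°S, 161°W)

From cos δ = sin φ₁ sin φ₂ + cos φ₁ cos φ₂ cos Δλ, the central angle is δ ≈ 2.137 rad (122.5°).
Interpolate at f = 1/2 with slerp weights a = sin((1−f)δ)/sin δ ≈ 1.039, b = sin(fδ)/sin δ ≈ 1.039.
p = a·p₁ + b·p₂ ≈ (-0.929, -0.325, -0.177); φ = arcsin(p_z) ≈ -10.17°, λ = atan2(p_y, p_x) ≈ -160.72°.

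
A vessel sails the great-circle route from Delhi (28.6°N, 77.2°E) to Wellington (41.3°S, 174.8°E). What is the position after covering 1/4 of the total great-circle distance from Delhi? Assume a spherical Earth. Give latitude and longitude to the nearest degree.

Convert each endpoint to a unit vector on the sphere (x = cos φ cos λ, y = cos φ sin λ, z = sin φ).
The central angle between the endpoints is δ = arccos(p₁·p₂) ≈ 1.986 rad (113.8°).
Interpolate at f = 1/4 with slerp weights a = sin((1−f)δ)/sin δ ≈ 1.089, b = sin(fδ)/sin δ ≈ 0.520.
p = a·p₁ + b·p₂ ≈ (-0.178, 0.968, 0.178); φ = arcsin(p_z) ≈ 10.24°, λ = atan2(p_y, p_x) ≈ 100.39°.

≈ 10°N, 100°E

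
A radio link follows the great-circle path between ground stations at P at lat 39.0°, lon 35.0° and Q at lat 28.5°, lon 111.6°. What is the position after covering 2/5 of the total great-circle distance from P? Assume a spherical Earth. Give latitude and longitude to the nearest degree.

Convert each endpoint to a unit vector on the sphere (x = cos φ cos λ, y = cos φ sin λ, z = sin φ).
The central angle between the endpoints is δ = arccos(p₁·p₂) ≈ 1.094 rad (62.7°).
Interpolate at f = 2/5 with slerp weights a = sin((1−f)δ)/sin δ ≈ 0.687, b = sin(fδ)/sin δ ≈ 0.477.
p = a·p₁ + b·p₂ ≈ (0.283, 0.696, 0.660); φ = arcsin(p_z) ≈ 41.29°, λ = atan2(p_y, p_x) ≈ 67.87°.

≈ lat 41°, lon 68°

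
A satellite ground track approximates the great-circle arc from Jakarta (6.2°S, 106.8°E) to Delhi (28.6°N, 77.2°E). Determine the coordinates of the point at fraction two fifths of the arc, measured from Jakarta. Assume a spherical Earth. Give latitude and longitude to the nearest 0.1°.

≈ 8.0°N, 95.8°E

Convert each endpoint to a unit vector on the sphere (x = cos φ cos λ, y = cos φ sin λ, z = sin φ).
The central angle between the endpoints is δ = arccos(p₁·p₂) ≈ 0.785 rad (45.0°).
Interpolate at f = 2/5 with slerp weights a = sin((1−f)δ)/sin δ ≈ 0.642, b = sin(fδ)/sin δ ≈ 0.437.
p = a·p₁ + b·p₂ ≈ (-0.099, 0.985, 0.140); φ = arcsin(p_z) ≈ 8.04°, λ = atan2(p_y, p_x) ≈ 95.77°.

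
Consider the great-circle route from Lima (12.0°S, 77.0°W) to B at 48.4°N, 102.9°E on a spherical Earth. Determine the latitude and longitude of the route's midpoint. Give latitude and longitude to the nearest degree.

≈ 60°N, 77°W

From cos δ = sin φ₁ sin φ₂ + cos φ₁ cos φ₂ cos Δλ, the central angle is δ ≈ 2.506 rad (143.6°).
Interpolate at f = 1/2 with slerp weights a = sin((1−f)δ)/sin δ ≈ 1.601, b = sin(fδ)/sin δ ≈ 1.601.
p = a·p₁ + b·p₂ ≈ (0.115, -0.490, 0.864); φ = arcsin(p_z) ≈ 59.80°, λ = atan2(p_y, p_x) ≈ -76.79°.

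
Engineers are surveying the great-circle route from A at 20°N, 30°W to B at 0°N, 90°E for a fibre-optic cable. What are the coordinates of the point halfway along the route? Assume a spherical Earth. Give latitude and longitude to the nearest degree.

Convert each endpoint to a unit vector on the sphere (x = cos φ cos λ, y = cos φ sin λ, z = sin φ).
The central angle between the endpoints is δ = arccos(p₁·p₂) ≈ 2.060 rad (118.0°).
Interpolate at f = 1/2 with slerp weights a = sin((1−f)δ)/sin δ ≈ 0.971, b = sin(fδ)/sin δ ≈ 0.971.
p = a·p₁ + b·p₂ ≈ (0.790, 0.515, 0.332); φ = arcsin(p_z) ≈ 19.40°, λ = atan2(p_y, p_x) ≈ 33.08°.

≈ 19°N, 33°E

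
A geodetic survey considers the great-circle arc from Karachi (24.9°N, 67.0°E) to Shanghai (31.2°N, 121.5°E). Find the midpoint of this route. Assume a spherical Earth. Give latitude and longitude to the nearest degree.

Convert each endpoint to a unit vector on the sphere (x = cos φ cos λ, y = cos φ sin λ, z = sin φ).
The central angle between the endpoints is δ = arccos(p₁·p₂) ≈ 0.838 rad (48.0°).
Interpolate at f = 1/2 with slerp weights a = sin((1−f)δ)/sin δ ≈ 0.547, b = sin(fδ)/sin δ ≈ 0.547.
p = a·p₁ + b·p₂ ≈ (-0.051, 0.856, 0.514); φ = arcsin(p_z) ≈ 30.93°, λ = atan2(p_y, p_x) ≈ 93.38°.

≈ (31°N, 93°E)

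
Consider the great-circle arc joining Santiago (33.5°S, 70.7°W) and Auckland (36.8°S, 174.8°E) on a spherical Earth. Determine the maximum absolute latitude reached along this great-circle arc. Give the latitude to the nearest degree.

≈ 53°S

The great circle lies in the plane with unit normal n̂ = (p₁ × p₂)/|p₁ × p₂|.
Here n̂_z ≈ -0.608; the vertex latitude is φ_max = arccos|n̂_z| ≈ 52.5°.
Check via Clairaut: cos φ_max = |cos φ₁| · sin C = cos(33.5°)·sin(133.1°) ≈ 0.608, again giving ≈ 52.5°.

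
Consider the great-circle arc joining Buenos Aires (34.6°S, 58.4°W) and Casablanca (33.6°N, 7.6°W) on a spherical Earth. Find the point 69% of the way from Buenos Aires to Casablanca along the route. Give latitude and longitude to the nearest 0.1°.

Write both endpoints as unit vectors p₁, p₂ with components (cos φ cos λ, cos φ sin λ, sin φ).
The central angle between the endpoints is δ = arccos(p₁·p₂) ≈ 1.451 rad (83.2°).
Interpolate at f = 0.69 with slerp weights a = sin((1−f)δ)/sin δ ≈ 0.438, b = sin(fδ)/sin δ ≈ 0.848.
p = a·p₁ + b·p₂ ≈ (0.889, -0.401, 0.221); φ = arcsin(p_z) ≈ 12.75°, λ = atan2(p_y, p_x) ≈ -24.25°.

≈ 12.8°N, 24.2°W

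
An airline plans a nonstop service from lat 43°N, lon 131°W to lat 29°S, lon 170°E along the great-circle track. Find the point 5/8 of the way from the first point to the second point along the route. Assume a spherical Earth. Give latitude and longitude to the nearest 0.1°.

Write both endpoints as unit vectors p₁, p₂ with components (cos φ cos λ, cos φ sin λ, sin φ).
The central angle between the endpoints is δ = arccos(p₁·p₂) ≈ 1.572 rad (90.1°).
Interpolate at f = 5/8 with slerp weights a = sin((1−f)δ)/sin δ ≈ 0.556, b = sin(fδ)/sin δ ≈ 0.832.
p = a·p₁ + b·p₂ ≈ (-0.983, -0.181, -0.024); φ = arcsin(p_z) ≈ -1.38°, λ = atan2(p_y, p_x) ≈ -169.60°.

≈ lat 1.4°S, lon 169.6°W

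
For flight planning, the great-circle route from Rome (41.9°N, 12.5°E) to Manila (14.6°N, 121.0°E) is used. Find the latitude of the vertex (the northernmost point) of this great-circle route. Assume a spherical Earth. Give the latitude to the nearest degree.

≈ 47°N

The great circle lies in the plane with unit normal n̂ = (p₁ × p₂)/|p₁ × p₂|.
Here n̂_z ≈ +0.684; the vertex latitude is φ_max = arccos|n̂_z| ≈ 46.8°.
Check via Clairaut: cos φ_max = |cos φ₁| · sin C = cos(41.9°)·sin(66.8°) ≈ 0.684, again giving ≈ 46.8°.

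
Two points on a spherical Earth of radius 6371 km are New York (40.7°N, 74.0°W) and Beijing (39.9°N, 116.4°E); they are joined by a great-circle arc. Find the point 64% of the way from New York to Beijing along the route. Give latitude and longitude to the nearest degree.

≈ (75°N, 134°E)

Write both endpoints as unit vectors p₁, p₂ with components (cos φ cos λ, cos φ sin λ, sin φ).
The central angle between the endpoints is δ = arccos(p₁·p₂) ≈ 1.725 rad (98.8°).
Interpolate at f = 0.64 with slerp weights a = sin((1−f)δ)/sin δ ≈ 0.589, b = sin(fδ)/sin δ ≈ 0.904.
p = a·p₁ + b·p₂ ≈ (-0.185, 0.192, 0.964); φ = arcsin(p_z) ≈ 74.53°, λ = atan2(p_y, p_x) ≈ 133.99°.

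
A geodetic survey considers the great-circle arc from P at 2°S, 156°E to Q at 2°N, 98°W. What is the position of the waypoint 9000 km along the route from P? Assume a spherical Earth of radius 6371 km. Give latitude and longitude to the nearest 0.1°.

≈ 1.2°N, 123.1°W

Write both endpoints as unit vectors p₁, p₂ with components (cos φ cos λ, cos φ sin λ, sin φ).
The central angle between the endpoints is δ = arccos(p₁·p₂) ≈ 1.851 rad (106.1°). The total great-circle distance is δ·R ≈ 1.851 × 6371 ≈ 11793 km, so the target fraction is f = 9000/11793 ≈ 0.763.
Interpolate at f ≈ 0.763 with slerp weights a = sin((1−f)δ)/sin δ ≈ 0.442, b = sin(fδ)/sin δ ≈ 1.028.
p = a·p₁ + b·p₂ ≈ (-0.546, -0.837, 0.020); φ = arcsin(p_z) ≈ 1.17°, λ = atan2(p_y, p_x) ≈ -123.11°.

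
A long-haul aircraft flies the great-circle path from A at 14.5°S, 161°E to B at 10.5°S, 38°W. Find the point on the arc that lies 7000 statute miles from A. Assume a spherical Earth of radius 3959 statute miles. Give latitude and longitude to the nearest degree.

≈ 44°S, 77°W

Write both endpoints as unit vectors p₁, p₂ with components (cos φ cos λ, cos φ sin λ, sin φ).
The central angle between the endpoints is δ = arccos(p₁·p₂) ≈ 2.595 rad (148.7°). The total great-circle distance is δ·R ≈ 2.595 × 3959 ≈ 10275 mi, so the target fraction is f = 7000/10275 ≈ 0.681.
Interpolate at f ≈ 0.681 with slerp weights a = sin((1−f)δ)/sin δ ≈ 1.417, b = sin(fδ)/sin δ ≈ 1.887.
p = a·p₁ + b·p₂ ≈ (0.166, -0.696, -0.699); φ = arcsin(p_z) ≈ -44.32°, λ = atan2(p_y, p_x) ≈ -76.62°.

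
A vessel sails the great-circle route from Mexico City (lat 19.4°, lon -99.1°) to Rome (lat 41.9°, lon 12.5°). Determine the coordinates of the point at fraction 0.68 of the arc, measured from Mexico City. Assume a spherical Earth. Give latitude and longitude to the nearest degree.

≈ lat 49°, lon -29°

From cos δ = sin φ₁ sin φ₂ + cos φ₁ cos φ₂ cos Δλ, the central angle is δ ≈ 1.607 rad (92.1°).
Interpolate at f = 0.68 with slerp weights a = sin((1−f)δ)/sin δ ≈ 0.492, b = sin(fδ)/sin δ ≈ 0.889.
p = a·p₁ + b·p₂ ≈ (0.572, -0.315, 0.757); φ = arcsin(p_z) ≈ 49.20°, λ = atan2(p_y, p_x) ≈ -28.86°.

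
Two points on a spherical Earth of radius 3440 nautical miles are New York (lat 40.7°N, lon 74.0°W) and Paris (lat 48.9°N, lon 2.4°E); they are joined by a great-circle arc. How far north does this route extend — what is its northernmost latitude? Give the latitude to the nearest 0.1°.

≈ 52.4°N

The great circle lies in the plane with unit normal n̂ = (p₁ × p₂)/|p₁ × p₂|.
Here n̂_z ≈ +0.610; the vertex latitude is φ_max = arccos|n̂_z| ≈ 52.4°.
Check via Clairaut: cos φ_max = |cos φ₁| · sin C = cos(40.7°)·sin(53.6°) ≈ 0.610, again giving ≈ 52.4°.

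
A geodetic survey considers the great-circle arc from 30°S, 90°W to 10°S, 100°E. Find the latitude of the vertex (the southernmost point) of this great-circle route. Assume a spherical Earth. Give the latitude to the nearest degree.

≈ 77°S

The great circle lies in the plane with unit normal n̂ = (p₁ × p₂)/|p₁ × p₂|.
Here n̂_z ≈ -0.225; the vertex latitude is φ_max = arccos|n̂_z| ≈ 77.0°.
Check via Clairaut: cos φ_max = |cos φ₁| · sin C = cos(30.0°)·sin(164.9°) ≈ 0.225, again giving ≈ 77.0°.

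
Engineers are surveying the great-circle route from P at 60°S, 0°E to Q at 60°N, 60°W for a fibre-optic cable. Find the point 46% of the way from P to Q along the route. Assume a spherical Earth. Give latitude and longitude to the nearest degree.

≈ 5°S, 29°W

Convert each endpoint to a unit vector on the sphere (x = cos φ cos λ, y = cos φ sin λ, z = sin φ).
The central angle between the endpoints is δ = arccos(p₁·p₂) ≈ 2.246 rad (128.7°).
Interpolate at f = 0.46 with slerp weights a = sin((1−f)δ)/sin δ ≈ 1.200, b = sin(fδ)/sin δ ≈ 1.100.
p = a·p₁ + b·p₂ ≈ (0.875, -0.476, -0.086); φ = arcsin(p_z) ≈ -4.94°, λ = atan2(p_y, p_x) ≈ -28.57°.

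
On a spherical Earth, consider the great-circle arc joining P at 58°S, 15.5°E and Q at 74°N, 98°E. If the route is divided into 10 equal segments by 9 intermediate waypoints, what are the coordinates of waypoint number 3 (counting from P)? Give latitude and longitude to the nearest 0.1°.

Write both endpoints as unit vectors p₁, p₂ with components (cos φ cos λ, cos φ sin λ, sin φ).
The central angle between the endpoints is δ = arccos(p₁·p₂) ≈ 2.492 rad (142.8°).
Interpolate at f = 3/10 with slerp weights a = sin((1−f)δ)/sin δ ≈ 1.628, b = sin(fδ)/sin δ ≈ 1.123.
p = a·p₁ + b·p₂ ≈ (0.788, 0.537, -0.301); φ = arcsin(p_z) ≈ -17.49°, λ = atan2(p_y, p_x) ≈ 34.28°.

≈ 17.5°S, 34.3°E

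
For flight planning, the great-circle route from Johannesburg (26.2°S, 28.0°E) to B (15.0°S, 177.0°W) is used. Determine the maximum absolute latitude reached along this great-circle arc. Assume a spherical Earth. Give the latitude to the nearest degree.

≈ 60°S

The great circle lies in the plane with unit normal n̂ = (p₁ × p₂)/|p₁ × p₂|.
Here n̂_z ≈ +0.494; the vertex latitude is φ_max = arccos|n̂_z| ≈ 60.4°.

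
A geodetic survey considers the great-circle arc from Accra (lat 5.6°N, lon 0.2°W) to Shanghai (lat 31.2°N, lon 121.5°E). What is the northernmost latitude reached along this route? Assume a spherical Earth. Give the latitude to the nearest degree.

≈ 38°N

The great circle lies in the plane with unit normal n̂ = (p₁ × p₂)/|p₁ × p₂|.
Here n̂_z ≈ +0.789; the vertex latitude is φ_max = arccos|n̂_z| ≈ 37.9°.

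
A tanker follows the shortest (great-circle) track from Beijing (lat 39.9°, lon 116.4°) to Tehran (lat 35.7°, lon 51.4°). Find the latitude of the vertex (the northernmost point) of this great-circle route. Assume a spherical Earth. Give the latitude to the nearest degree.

The great circle lies in the plane with unit normal n̂ = (p₁ × p₂)/|p₁ × p₂|.
Here n̂_z ≈ -0.733; the vertex latitude is φ_max = arccos|n̂_z| ≈ 42.9°.
Check via Clairaut: cos φ_max = |cos φ₁| · sin C = cos(39.9°)·sin(72.8°) ≈ 0.733, again giving ≈ 42.9°.

≈ 43°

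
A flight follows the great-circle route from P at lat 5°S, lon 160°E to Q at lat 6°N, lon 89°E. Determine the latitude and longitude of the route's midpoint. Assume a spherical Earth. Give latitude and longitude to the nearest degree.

The haversine formula gives a central angle δ ≈ 1.252 rad (71.7°) between the endpoints.
Interpolate at f = 1/2 with slerp weights a = sin((1−f)δ)/sin δ ≈ 0.617, b = sin(fδ)/sin δ ≈ 0.617.
p = a·p₁ + b·p₂ ≈ (-0.567, 0.824, 0.011); φ = arcsin(p_z) ≈ 0.61°, λ = atan2(p_y, p_x) ≈ 124.53°.

≈ lat 1°N, lon 125°E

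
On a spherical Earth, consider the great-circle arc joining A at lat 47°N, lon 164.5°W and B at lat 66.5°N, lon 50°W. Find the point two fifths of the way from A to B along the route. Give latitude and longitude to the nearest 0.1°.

Write both endpoints as unit vectors p₁, p₂ with components (cos φ cos λ, cos φ sin λ, sin φ).
The central angle between the endpoints is δ = arccos(p₁·p₂) ≈ 0.979 rad (56.1°).
Interpolate at f = 2/5 with slerp weights a = sin((1−f)δ)/sin δ ≈ 0.668, b = sin(fδ)/sin δ ≈ 0.460.
p = a·p₁ + b·p₂ ≈ (-0.321, -0.262, 0.910); φ = arcsin(p_z) ≈ 65.52°, λ = atan2(p_y, p_x) ≈ -140.76°.

≈ lat 65.5°N, lon 140.8°W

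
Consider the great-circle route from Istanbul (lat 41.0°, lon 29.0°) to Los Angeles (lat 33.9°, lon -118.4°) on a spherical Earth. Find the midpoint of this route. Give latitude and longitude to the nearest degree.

From cos δ = sin φ₁ sin φ₂ + cos φ₁ cos φ₂ cos Δλ, the central angle is δ ≈ 1.733 rad (99.3°).
Interpolate at f = 1/2 with slerp weights a = sin((1−f)δ)/sin δ ≈ 0.772, b = sin(fδ)/sin δ ≈ 0.772.
p = a·p₁ + b·p₂ ≈ (0.205, -0.281, 0.937); φ = arcsin(p_z) ≈ 69.63°, λ = atan2(p_y, p_x) ≈ -53.93°.

≈ lat 70°, lon -54°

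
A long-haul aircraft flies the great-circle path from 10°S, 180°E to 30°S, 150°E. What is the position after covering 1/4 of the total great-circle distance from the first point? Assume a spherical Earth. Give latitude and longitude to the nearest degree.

≈ 15°S, 173°E

Write both endpoints as unit vectors p₁, p₂ with components (cos φ cos λ, cos φ sin λ, sin φ).
The central angle between the endpoints is δ = arccos(p₁·p₂) ≈ 0.600 rad (34.4°).
Interpolate at f = 1/4 with slerp weights a = sin((1−f)δ)/sin δ ≈ 0.770, b = sin(fδ)/sin δ ≈ 0.265.
p = a·p₁ + b·p₂ ≈ (-0.957, 0.115, -0.266); φ = arcsin(p_z) ≈ -15.43°, λ = atan2(p_y, p_x) ≈ 173.17°.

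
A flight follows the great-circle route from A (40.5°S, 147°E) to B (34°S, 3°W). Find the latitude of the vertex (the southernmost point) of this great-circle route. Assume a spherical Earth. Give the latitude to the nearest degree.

The great circle lies in the plane with unit normal n̂ = (p₁ × p₂)/|p₁ × p₂|.
Here n̂_z ≈ -0.321; the vertex latitude is φ_max = arccos|n̂_z| ≈ 71.3°.
Check via Clairaut: cos φ_max = |cos φ₁| · sin C = cos(40.5°)·sin(155.1°) ≈ 0.321, again giving ≈ 71.3°.

≈ 71°S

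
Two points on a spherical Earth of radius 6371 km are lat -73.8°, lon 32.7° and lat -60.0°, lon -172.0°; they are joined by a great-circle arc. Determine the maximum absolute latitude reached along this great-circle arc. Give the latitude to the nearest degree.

≈ -85°

The great circle lies in the plane with unit normal n̂ = (p₁ × p₂)/|p₁ × p₂|.
Here n̂_z ≈ +0.082; the vertex latitude is φ_max = arccos|n̂_z| ≈ 85.3°.
Check via Clairaut: cos φ_max = |cos φ₁| · sin C = cos(73.8°)·sin(162.9°) ≈ 0.082, again giving ≈ 85.3°.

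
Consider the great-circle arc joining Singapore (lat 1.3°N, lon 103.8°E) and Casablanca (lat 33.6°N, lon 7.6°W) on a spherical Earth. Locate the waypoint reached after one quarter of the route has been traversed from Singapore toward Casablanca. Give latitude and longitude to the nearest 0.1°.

Convert each endpoint to a unit vector on the sphere (x = cos φ cos λ, y = cos φ sin λ, z = sin φ).
The central angle between the endpoints is δ = arccos(p₁·p₂) ≈ 1.866 rad (106.9°).
Interpolate at f = 1/4 with slerp weights a = sin((1−f)δ)/sin δ ≈ 1.030, b = sin(fδ)/sin δ ≈ 0.470.
p = a·p₁ + b·p₂ ≈ (0.143, 0.948, 0.284); φ = arcsin(p_z) ≈ 16.47°, λ = atan2(p_y, p_x) ≈ 81.45°.

≈ lat 16.5°N, lon 81.4°E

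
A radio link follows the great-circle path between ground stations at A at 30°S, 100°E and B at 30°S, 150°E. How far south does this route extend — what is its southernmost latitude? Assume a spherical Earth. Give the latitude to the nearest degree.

≈ 32°S

The great circle lies in the plane with unit normal n̂ = (p₁ × p₂)/|p₁ × p₂|.
Here n̂_z ≈ +0.843; the vertex latitude is φ_max = arccos|n̂_z| ≈ 32.5°.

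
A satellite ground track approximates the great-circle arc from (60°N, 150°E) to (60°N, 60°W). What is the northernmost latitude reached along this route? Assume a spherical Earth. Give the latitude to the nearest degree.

The great circle lies in the plane with unit normal n̂ = (p₁ × p₂)/|p₁ × p₂|.
Here n̂_z ≈ +0.148; the vertex latitude is φ_max = arccos|n̂_z| ≈ 81.5°.

≈ 82°N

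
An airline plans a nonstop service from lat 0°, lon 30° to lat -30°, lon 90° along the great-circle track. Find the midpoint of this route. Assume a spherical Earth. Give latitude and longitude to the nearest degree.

From cos δ = sin φ₁ sin φ₂ + cos φ₁ cos φ₂ cos Δλ, the central angle is δ ≈ 1.123 rad (64.3°).
Interpolate at f = 1/2 with slerp weights a = sin((1−f)δ)/sin δ ≈ 0.591, b = sin(fδ)/sin δ ≈ 0.591.
p = a·p₁ + b·p₂ ≈ (0.512, 0.807, -0.295); φ = arcsin(p_z) ≈ -17.18°, λ = atan2(p_y, p_x) ≈ 57.63°.

≈ lat -17°, lon 58°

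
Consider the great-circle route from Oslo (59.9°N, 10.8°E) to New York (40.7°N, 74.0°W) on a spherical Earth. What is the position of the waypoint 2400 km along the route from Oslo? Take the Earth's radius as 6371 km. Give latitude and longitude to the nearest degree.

≈ (60°N, 33°W)

Write both endpoints as unit vectors p₁, p₂ with components (cos φ cos λ, cos φ sin λ, sin φ).
The central angle between the endpoints is δ = arccos(p₁·p₂) ≈ 0.929 rad (53.2°). The total great-circle distance is δ·R ≈ 0.929 × 6371 ≈ 5919 km, so the target fraction is f = 2400/5919 ≈ 0.405.
Interpolate at f ≈ 0.405 with slerp weights a = sin((1−f)δ)/sin δ ≈ 0.655, b = sin(fδ)/sin δ ≈ 0.459.
p = a·p₁ + b·p₂ ≈ (0.419, -0.273, 0.866); φ = arcsin(p_z) ≈ 60.01°, λ = atan2(p_y, p_x) ≈ -33.12°.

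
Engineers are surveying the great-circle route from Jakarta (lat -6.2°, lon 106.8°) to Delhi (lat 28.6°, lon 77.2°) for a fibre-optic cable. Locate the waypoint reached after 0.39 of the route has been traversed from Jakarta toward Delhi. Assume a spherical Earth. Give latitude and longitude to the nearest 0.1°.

≈ lat 7.7°, lon 96.0°

The haversine formula gives a central angle δ ≈ 0.785 rad (45.0°) between the endpoints.
Interpolate at f = 0.39 with slerp weights a = sin((1−f)δ)/sin δ ≈ 0.652, b = sin(fδ)/sin δ ≈ 0.426.
p = a·p₁ + b·p₂ ≈ (-0.104, 0.986, 0.134); φ = arcsin(p_z) ≈ 7.68°, λ = atan2(p_y, p_x) ≈ 96.05°.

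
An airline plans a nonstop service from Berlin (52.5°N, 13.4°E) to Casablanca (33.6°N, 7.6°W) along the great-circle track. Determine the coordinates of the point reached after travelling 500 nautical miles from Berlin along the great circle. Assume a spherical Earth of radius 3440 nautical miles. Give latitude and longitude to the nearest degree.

≈ 46°N, 5°E

From cos δ = sin φ₁ sin φ₂ + cos φ₁ cos φ₂ cos Δλ, the central angle is δ ≈ 0.422 rad (24.2°). The total great-circle distance is δ·R ≈ 0.422 × 3440 ≈ 1451 nmi, so the target fraction is f = 500/1451 ≈ 0.345.
Interpolate at f ≈ 0.345 with slerp weights a = sin((1−f)δ)/sin δ ≈ 0.667, b = sin(fδ)/sin δ ≈ 0.354.
p = a·p₁ + b·p₂ ≈ (0.687, 0.055, 0.725); φ = arcsin(p_z) ≈ 46.44°, λ = atan2(p_y, p_x) ≈ 4.58°.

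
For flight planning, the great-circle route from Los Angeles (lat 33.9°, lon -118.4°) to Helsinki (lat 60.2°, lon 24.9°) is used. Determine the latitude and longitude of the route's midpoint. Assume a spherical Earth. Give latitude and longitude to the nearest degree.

≈ lat 70°, lon -84°

Convert each endpoint to a unit vector on the sphere (x = cos φ cos λ, y = cos φ sin λ, z = sin φ).
The central angle between the endpoints is δ = arccos(p₁·p₂) ≈ 1.417 rad (81.2°).
Interpolate at f = 1/2 with slerp weights a = sin((1−f)δ)/sin δ ≈ 0.658, b = sin(fδ)/sin δ ≈ 0.658.
p = a·p₁ + b·p₂ ≈ (0.037, -0.343, 0.939); φ = arcsin(p_z) ≈ 69.82°, λ = atan2(p_y, p_x) ≈ -83.86°.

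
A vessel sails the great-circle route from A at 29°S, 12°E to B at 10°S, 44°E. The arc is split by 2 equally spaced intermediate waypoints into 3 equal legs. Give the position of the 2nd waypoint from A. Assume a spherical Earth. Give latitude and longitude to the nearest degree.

From cos δ = sin φ₁ sin φ₂ + cos φ₁ cos φ₂ cos Δλ, the central angle is δ ≈ 0.619 rad (35.4°).
Interpolate at f = 2/3 with slerp weights a = sin((1−f)δ)/sin δ ≈ 0.353, b = sin(fδ)/sin δ ≈ 0.691.
p = a·p₁ + b·p₂ ≈ (0.792, 0.537, -0.291); φ = arcsin(p_z) ≈ -16.93°, λ = atan2(p_y, p_x) ≈ 34.15°.

≈ 17°S, 34°E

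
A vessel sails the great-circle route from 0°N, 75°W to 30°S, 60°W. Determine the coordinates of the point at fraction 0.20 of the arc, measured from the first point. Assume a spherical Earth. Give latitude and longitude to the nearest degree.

Convert each endpoint to a unit vector on the sphere (x = cos φ cos λ, y = cos φ sin λ, z = sin φ).
The central angle between the endpoints is δ = arccos(p₁·p₂) ≈ 0.580 rad (33.2°).
Interpolate at f = 0.20 with slerp weights a = sin((1−f)δ)/sin δ ≈ 0.817, b = sin(fδ)/sin δ ≈ 0.211.
p = a·p₁ + b·p₂ ≈ (0.303, -0.947, -0.106); φ = arcsin(p_z) ≈ -6.06°, λ = atan2(p_y, p_x) ≈ -72.27°.

≈ 6°S, 72°W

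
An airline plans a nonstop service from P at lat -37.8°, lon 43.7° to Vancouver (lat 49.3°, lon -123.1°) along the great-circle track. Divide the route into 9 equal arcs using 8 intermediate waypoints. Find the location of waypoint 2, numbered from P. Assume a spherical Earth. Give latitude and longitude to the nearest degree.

≈ lat -6°, lon 23°

The haversine formula gives a central angle δ ≈ 2.881 rad (165.1°) between the endpoints.
Interpolate at f = 2/9 with slerp weights a = sin((1−f)δ)/sin δ ≈ 3.045, b = sin(fδ)/sin δ ≈ 2.321.
p = a·p₁ + b·p₂ ≈ (0.913, 0.394, -0.106); φ = arcsin(p_z) ≈ -6.11°, λ = atan2(p_y, p_x) ≈ 23.36°.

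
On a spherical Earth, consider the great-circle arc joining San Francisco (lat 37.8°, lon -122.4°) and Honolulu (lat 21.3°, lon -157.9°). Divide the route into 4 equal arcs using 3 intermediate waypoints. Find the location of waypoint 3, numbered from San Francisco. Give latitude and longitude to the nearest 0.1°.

From cos δ = sin φ₁ sin φ₂ + cos φ₁ cos φ₂ cos Δλ, the central angle is δ ≈ 0.606 rad (34.7°).
Interpolate at f = 3/4 with slerp weights a = sin((1−f)δ)/sin δ ≈ 0.265, b = sin(fδ)/sin δ ≈ 0.771.
p = a·p₁ + b·p₂ ≈ (-0.778, -0.447, 0.442); φ = arcsin(p_z) ≈ 26.26°, λ = atan2(p_y, p_x) ≈ -150.11°.

≈ lat 26.3°, lon -150.1°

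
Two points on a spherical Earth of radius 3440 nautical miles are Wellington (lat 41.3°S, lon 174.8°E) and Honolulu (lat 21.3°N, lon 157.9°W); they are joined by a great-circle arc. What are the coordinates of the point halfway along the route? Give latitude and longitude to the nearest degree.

Write both endpoints as unit vectors p₁, p₂ with components (cos φ cos λ, cos φ sin λ, sin φ).
The central angle between the endpoints is δ = arccos(p₁·p₂) ≈ 1.179 rad (67.5°).
Interpolate at f = 1/2 with slerp weights a = sin((1−f)δ)/sin δ ≈ 0.601, b = sin(fδ)/sin δ ≈ 0.601.
p = a·p₁ + b·p₂ ≈ (-0.969, -0.170, -0.178); φ = arcsin(p_z) ≈ -10.28°, λ = atan2(p_y, p_x) ≈ -170.06°.

≈ lat 10°S, lon 170°W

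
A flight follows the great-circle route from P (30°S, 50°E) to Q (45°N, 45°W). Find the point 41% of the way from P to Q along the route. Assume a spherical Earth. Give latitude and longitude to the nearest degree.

≈ (3°N, 16°E)

Write both endpoints as unit vectors p₁, p₂ with components (cos φ cos λ, cos φ sin λ, sin φ).
The central angle between the endpoints is δ = arccos(p₁·p₂) ≈ 1.990 rad (114.0°).
Interpolate at f = 0.41 with slerp weights a = sin((1−f)δ)/sin δ ≈ 1.010, b = sin(fδ)/sin δ ≈ 0.797.
p = a·p₁ + b·p₂ ≈ (0.961, 0.271, 0.059); φ = arcsin(p_z) ≈ 3.38°, λ = atan2(p_y, p_x) ≈ 15.76°.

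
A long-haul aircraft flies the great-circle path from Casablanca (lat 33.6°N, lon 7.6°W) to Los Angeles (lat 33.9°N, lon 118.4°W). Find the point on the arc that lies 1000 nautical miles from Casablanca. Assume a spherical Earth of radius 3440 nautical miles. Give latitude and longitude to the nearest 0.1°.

Write both endpoints as unit vectors p₁, p₂ with components (cos φ cos λ, cos φ sin λ, sin φ).
The central angle between the endpoints is δ = arccos(p₁·p₂) ≈ 1.508 rad (86.4°). The total great-circle distance is δ·R ≈ 1.508 × 3440 ≈ 5186 nmi, so the target fraction is f = 1000/5186 ≈ 0.193.
Interpolate at f ≈ 0.193 with slerp weights a = sin((1−f)δ)/sin δ ≈ 0.940, b = sin(fδ)/sin δ ≈ 0.287.
p = a·p₁ + b·p₂ ≈ (0.663, -0.313, 0.680); φ = arcsin(p_z) ≈ 42.87°, λ = atan2(p_y, p_x) ≈ -25.30°.

≈ lat 42.9°N, lon 25.3°W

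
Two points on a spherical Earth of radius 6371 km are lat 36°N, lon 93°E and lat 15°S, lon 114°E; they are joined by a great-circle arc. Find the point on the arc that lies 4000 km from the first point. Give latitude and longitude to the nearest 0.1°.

≈ lat 2.6°N, lon 107.4°E

Write both endpoints as unit vectors p₁, p₂ with components (cos φ cos λ, cos φ sin λ, sin φ).
The central angle between the endpoints is δ = arccos(p₁·p₂) ≈ 0.955 rad (54.7°). The total great-circle distance is δ·R ≈ 0.955 × 6371 ≈ 6086 km, so the target fraction is f = 4000/6086 ≈ 0.657.
Interpolate at f ≈ 0.657 with slerp weights a = sin((1−f)δ)/sin δ ≈ 0.394, b = sin(fδ)/sin δ ≈ 0.719.
p = a·p₁ + b·p₂ ≈ (-0.299, 0.953, 0.045); φ = arcsin(p_z) ≈ 2.60°, λ = atan2(p_y, p_x) ≈ 107.44°.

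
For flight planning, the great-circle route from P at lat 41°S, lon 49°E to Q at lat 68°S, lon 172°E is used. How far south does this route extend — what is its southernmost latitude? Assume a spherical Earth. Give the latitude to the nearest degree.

≈ 75°S

The great circle lies in the plane with unit normal n̂ = (p₁ × p₂)/|p₁ × p₂|.
Here n̂_z ≈ +0.266; the vertex latitude is φ_max = arccos|n̂_z| ≈ 74.6°.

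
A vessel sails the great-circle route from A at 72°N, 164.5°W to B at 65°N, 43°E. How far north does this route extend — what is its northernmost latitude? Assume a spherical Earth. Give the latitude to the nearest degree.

The great circle lies in the plane with unit normal n̂ = (p₁ × p₂)/|p₁ × p₂|.
Here n̂_z ≈ -0.091; the vertex latitude is φ_max = arccos|n̂_z| ≈ 84.8°.

≈ 85°N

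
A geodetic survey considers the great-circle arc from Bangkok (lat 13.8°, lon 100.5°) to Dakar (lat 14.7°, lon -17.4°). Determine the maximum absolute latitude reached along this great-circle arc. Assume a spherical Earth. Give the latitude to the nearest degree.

≈ 26°

The great circle lies in the plane with unit normal n̂ = (p₁ × p₂)/|p₁ × p₂|.
Here n̂_z ≈ -0.897; the vertex latitude is φ_max = arccos|n̂_z| ≈ 26.2°.
Check via Clairaut: cos φ_max = |cos φ₁| · sin C = cos(13.8°)·sin(67.5°) ≈ 0.897, again giving ≈ 26.2°.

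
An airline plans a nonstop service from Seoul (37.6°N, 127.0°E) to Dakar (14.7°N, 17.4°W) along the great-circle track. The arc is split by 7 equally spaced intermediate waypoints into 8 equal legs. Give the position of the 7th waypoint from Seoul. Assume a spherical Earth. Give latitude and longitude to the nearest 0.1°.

≈ 27.1°N, 8.8°W

Convert each endpoint to a unit vector on the sphere (x = cos φ cos λ, y = cos φ sin λ, z = sin φ).
The central angle between the endpoints is δ = arccos(p₁·p₂) ≈ 2.058 rad (117.9°).
Interpolate at f = 7/8 with slerp weights a = sin((1−f)δ)/sin δ ≈ 0.288, b = sin(fδ)/sin δ ≈ 1.102.
p = a·p₁ + b·p₂ ≈ (0.880, -0.137, 0.455); φ = arcsin(p_z) ≈ 27.09°, λ = atan2(p_y, p_x) ≈ -8.82°.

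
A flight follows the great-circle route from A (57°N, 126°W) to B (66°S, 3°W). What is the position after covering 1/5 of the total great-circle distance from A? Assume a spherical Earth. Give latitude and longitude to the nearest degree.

≈ (32°N, 100°W)

From cos δ = sin φ₁ sin φ₂ + cos φ₁ cos φ₂ cos Δλ, the central angle is δ ≈ 2.661 rad (152.5°).
Interpolate at f = 1/5 with slerp weights a = sin((1−f)δ)/sin δ ≈ 1.835, b = sin(fδ)/sin δ ≈ 1.098.
p = a·p₁ + b·p₂ ≈ (-0.142, -0.832, 0.536); φ = arcsin(p_z) ≈ 32.43°, λ = atan2(p_y, p_x) ≈ -99.66°.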